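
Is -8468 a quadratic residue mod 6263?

yes

Reduce the numerator: -8468 ≡ 4058 (mod 6263), so (-8468/6263) = (4058/6263).
Factor out 2: 4058 = 2·2029. Since 6263 ≡ 7 (mod 8), (2/6263) = +1. Now have (2029/6263).
2029 ≡ 1 (mod 4), so quadratic reciprocity gives (2029/6263) = (6263/2029). Reduce: 6263 ≡ 176 (mod 2029). Now have (176/2029).
Factor out 2: 176 = 2^4·11. Since 2029 ≡ 5 (mod 8), (2/2029) = -1, and (2/2029)^4 = +1. Now have (11/2029).
2029 ≡ 1 (mod 4), so quadratic reciprocity gives (11/2029) = (2029/11). Reduce: 2029 ≡ 5 (mod 11). Now have (5/11).
5 ≡ 1 (mod 4), so quadratic reciprocity gives (5/11) = (11/5). Reduce: 11 ≡ 1 (mod 5). Now have (1/5).
(1/5) = 1. Collecting the sign factors: 1.
(-8468/6263) = 1, and 6263 is prime, so -8468 is a quadratic residue mod 6263.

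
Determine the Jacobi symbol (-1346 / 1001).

-1

(-1346 / 1001)
  = (1346 / 1001)    [1001 ≡ 1 mod 4 ⇒ (-1 / 1001) = +1]
  = (345 / 1001)    [1346 ≡ 345 mod 1001]
  = (1001 / 345)    [QR: 345 ≡ 1 mod 4, sign kept]
  = (311 / 345)    [1001 ≡ 311 mod 345]
  = (345 / 311)    [QR: 345 ≡ 1 mod 4, sign kept]
  = (34 / 311)    [345 ≡ 34 mod 311]
  = (17 / 311)    [311 ≡ 7 mod 8 ⇒ (2 / 311) = +1]
  = (311 / 17)    [QR: 17 ≡ 1 mod 4, sign kept]
  = (5 / 17)    [311 ≡ 5 mod 17]
  = (17 / 5)    [QR: 5 ≡ 1 mod 4, sign kept]
  = (2 / 5)    [17 ≡ 2 mod 5]
  = -(1 / 5)    [5 ≡ 5 mod 8 ⇒ (2 / 5) = -1]
  = -1    [(1 / 5) = 1]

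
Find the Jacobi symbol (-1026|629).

Pull out -1: (-1026|629) = (-1|629)·(1026|629). Since 629 ≡ 1 (mod 4), (-1|629) = +1. Now have (1026|629).
Reduce the numerator: 1026 ≡ 397 (mod 629), so (1026|629) = (397|629).
397 ≡ 1 (mod 4), so quadratic reciprocity gives (397|629) = (629|397). Reduce: 629 ≡ 232 (mod 397). Now have (232|397).
Factor out 2: 232 = 2^3·29. Since 397 ≡ 5 (mod 8), (2|397) = -1, and (2|397)^3 = -1. Now have -(29|397).
29 ≡ 1 (mod 4), so quadratic reciprocity gives (29|397) = (397|29). Reduce: 397 ≡ 20 (mod 29). Now have -(20|29).
Factor out 2: 20 = 2^2·5. Since 29 ≡ 5 (mod 8), (2|29) = -1, and (2|29)^2 = +1. Now have -(5|29).
5 ≡ 1 (mod 4), so quadratic reciprocity gives (5|29) = (29|5). Reduce: 29 ≡ 4 (mod 5). Now have -(4|5).
Factor out 2: 4 = 2^2. Since 5 ≡ 5 (mod 8), (2|5) = -1, and (2|5)^2 = +1. Now have -(1|5).
(1|5) = 1. Collecting the sign factors: -1.

-1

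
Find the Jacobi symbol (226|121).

Reduce the numerator: 226 ≡ 105 (mod 121), so (226|121) = (105|121).
105 ≡ 1 (mod 4), so quadratic reciprocity gives (105|121) = (121|105). Reduce: 121 ≡ 16 (mod 105). Now have (16|105).
Factor out 2: 16 = 2^4. Since 105 ≡ 1 (mod 8), (2|105) = +1, and (2|105)^4 = +1. Now have (1|105).
(1|105) = 1. Collecting the sign factors: 1.

1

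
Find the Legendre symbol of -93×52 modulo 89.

By multiplicativity, (-93·52/89) = (-93/89)·(52/89).
First factor (-93/89):
Reduce the numerator: -93 ≡ 85 (mod 89), so (-93/89) = (85/89).
85 ≡ 1 (mod 4), so quadratic reciprocity gives (85/89) = (89/85). Reduce: 89 ≡ 4 (mod 85). Now have (4/85).
Factor out 2: 4 = 2^2. Since 85 ≡ 5 (mod 8), (2/85) = -1, and (2/85)^2 = +1. Now have (1/85).
(1/85) = 1. Collecting the sign factors: 1.
Second factor (52/89):
Factor out 2: 52 = 2^2·13. Since 89 ≡ 1 (mod 8), (2/89) = +1, and (2/89)^2 = +1. Now have (13/89).
13 ≡ 1 (mod 4), so quadratic reciprocity gives (13/89) = (89/13). Reduce: 89 ≡ 11 (mod 13). Now have (11/13).
13 ≡ 1 (mod 4), so quadratic reciprocity gives (11/13) = (13/11). Reduce: 13 ≡ 2 (mod 11). Now have (2/11).
Factor out 2: 2 = 2. Since 11 ≡ 3 (mod 8), (2/11) = -1. Now have -(1/11).
(1/11) = 1. Collecting the sign factors: -1.
Product: (1)·(-1) = -1.

-1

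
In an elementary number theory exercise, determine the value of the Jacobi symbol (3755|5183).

-1

Both 3755 ≡ 3 and 5183 ≡ 3 (mod 4), so reciprocity gives (3755|5183) = -(5183|3755). Reduce: 5183 ≡ 1428 (mod 3755). Now have -(1428|3755).
Factor out 2: 1428 = 2^2·357. Since 3755 ≡ 3 (mod 8), (2|3755) = -1, and (2|3755)^2 = +1. Now have -(357|3755).
357 ≡ 1 (mod 4), so quadratic reciprocity gives (357|3755) = (3755|357). Reduce: 3755 ≡ 185 (mod 357). Now have -(185|357).
185 ≡ 1 (mod 4), so quadratic reciprocity gives (185|357) = (357|185). Reduce: 357 ≡ 172 (mod 185). Now have -(172|185).
Factor out 2: 172 = 2^2·43. Since 185 ≡ 1 (mod 8), (2|185) = +1, and (2|185)^2 = +1. Now have -(43|185).
185 ≡ 1 (mod 4), so quadratic reciprocity gives (43|185) = (185|43). Reduce: 185 ≡ 13 (mod 43). Now have -(13|43).
13 ≡ 1 (mod 4), so quadratic reciprocity gives (13|43) = (43|13). Reduce: 43 ≡ 4 (mod 13). Now have -(4|13).
Factor out 2: 4 = 2^2. Since 13 ≡ 5 (mod 8), (2|13) = -1, and (2|13)^2 = +1. Now have -(1|13).
(1|13) = 1. Collecting the sign factors: -1.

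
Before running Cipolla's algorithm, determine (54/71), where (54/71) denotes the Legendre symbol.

Factor out 2: 54 = 2·27. Since 71 ≡ 7 (mod 8), (2/71) = +1. Now have (27/71).
Both 27 ≡ 3 and 71 ≡ 3 (mod 4), so reciprocity gives (27/71) = -(71/27). Reduce: 71 ≡ 17 (mod 27). Now have -(17/27).
17 ≡ 1 (mod 4), so quadratic reciprocity gives (17/27) = (27/17). Reduce: 27 ≡ 10 (mod 17). Now have -(10/17).
Factor out 2: 10 = 2·5. Since 17 ≡ 1 (mod 8), (2/17) = +1. Now have -(5/17).
5 ≡ 1 (mod 4), so quadratic reciprocity gives (5/17) = (17/5). Reduce: 17 ≡ 2 (mod 5). Now have -(2/5).
Factor out 2: 2 = 2. Since 5 ≡ 5 (mod 8), (2/5) = -1. Now have (1/5).
(1/5) = 1. Collecting the sign factors: 1.

1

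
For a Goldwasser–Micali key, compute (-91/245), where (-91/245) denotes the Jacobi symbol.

(-91/245)
  = (154/245)    [-91 ≡ 154 mod 245]
  = -(77/245)    [245 ≡ 5 mod 8 ⇒ (2/245) = -1]
  = -(245/77)    [QR: 77 ≡ 1 mod 4, sign kept]
  = -(14/77)    [245 ≡ 14 mod 77]
  = (7/77)    [77 ≡ 5 mod 8 ⇒ (2/77) = -1]
  = (77/7)    [QR: 77 ≡ 1 mod 4, sign kept]
  = (0/7)    [77 ≡ 0 mod 7]
  = 0    [numerator 0, gcd > 1]

0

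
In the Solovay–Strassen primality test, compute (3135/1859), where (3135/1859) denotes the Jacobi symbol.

0

(3135/1859)
  = (1276/1859)    [3135 ≡ 1276 mod 1859]
  = (319/1859)    [1859 ≡ 3 mod 8 ⇒ (2/1859)^2 = +1]
  = -(1859/319)    [QR: both ≡ 3 mod 4, sign flips]
  = -(264/319)    [1859 ≡ 264 mod 319]
  = -(33/319)    [319 ≡ 7 mod 8 ⇒ (2/319)^3 = +1]
  = -(319/33)    [QR: 33 ≡ 1 mod 4, sign kept]
  = -(22/33)    [319 ≡ 22 mod 33]
  = -(11/33)    [33 ≡ 1 mod 8 ⇒ (2/33) = +1]
  = -(33/11)    [QR: 33 ≡ 1 mod 4, sign kept]
  = -(0/11)    [33 ≡ 0 mod 11]
  = 0    [numerator 0, gcd > 1]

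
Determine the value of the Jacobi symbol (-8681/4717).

-1

(-8681/4717)
  = (8681/4717)    [4717 ≡ 1 mod 4 ⇒ (-1/4717) = +1]
  = (3964/4717)    [8681 ≡ 3964 mod 4717]
  = (991/4717)    [4717 ≡ 5 mod 8 ⇒ (2/4717)^2 = +1]
  = (4717/991)    [QR: 4717 ≡ 1 mod 4, sign kept]
  = (753/991)    [4717 ≡ 753 mod 991]
  = (991/753)    [QR: 753 ≡ 1 mod 4, sign kept]
  = (238/753)    [991 ≡ 238 mod 753]
  = (119/753)    [753 ≡ 1 mod 8 ⇒ (2/753) = +1]
  = (753/119)    [QR: 753 ≡ 1 mod 4, sign kept]
  = (39/119)    [753 ≡ 39 mod 119]
  = -(119/39)    [QR: both ≡ 3 mod 4, sign flips]
  = -(2/39)    [119 ≡ 2 mod 39]
  = -(1/39)    [39 ≡ 7 mod 8 ⇒ (2/39) = +1]
  = -1    [(1/39) = 1]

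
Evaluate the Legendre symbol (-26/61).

-1

(-26/61)
  = (35/61)    [-26 ≡ 35 mod 61]
  = (61/35)    [QR: 61 ≡ 1 mod 4, sign kept]
  = (26/35)    [61 ≡ 26 mod 35]
  = -(13/35)    [35 ≡ 3 mod 8 ⇒ (2/35) = -1]
  = -(35/13)    [QR: 13 ≡ 1 mod 4, sign kept]
  = -(9/13)    [35 ≡ 9 mod 13]
  = -(13/9)    [QR: 9 ≡ 1 mod 4, sign kept]
  = -(4/9)    [13 ≡ 4 mod 9]
  = -(1/9)    [9 ≡ 1 mod 8 ⇒ (2/9)^2 = +1]
  = -1    [(1/9) = 1]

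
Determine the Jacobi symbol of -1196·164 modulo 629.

By multiplicativity, (-1196·164/629) = (-1196/629)·(164/629).
First factor (-1196/629):
(-1196/629)
  = (1196/629)    [629 ≡ 1 mod 4 ⇒ (-1/629) = +1]
  = (567/629)    [1196 ≡ 567 mod 629]
  = (629/567)    [QR: 629 ≡ 1 mod 4, sign kept]
  = (62/567)    [629 ≡ 62 mod 567]
  = (31/567)    [567 ≡ 7 mod 8 ⇒ (2/567) = +1]
  = -(567/31)    [QR: both ≡ 3 mod 4, sign flips]
  = -(9/31)    [567 ≡ 9 mod 31]
  = -(31/9)    [QR: 9 ≡ 1 mod 4, sign kept]
  = -(4/9)    [31 ≡ 4 mod 9]
  = -(1/9)    [9 ≡ 1 mod 8 ⇒ (2/9)^2 = +1]
  = -1    [(1/9) = 1]
Second factor (164/629):
(164/629)
  = (41/629)    [629 ≡ 5 mod 8 ⇒ (2/629)^2 = +1]
  = (629/41)    [QR: 41 ≡ 1 mod 4, sign kept]
  = (14/41)    [629 ≡ 14 mod 41]
  = (7/41)    [41 ≡ 1 mod 8 ⇒ (2/41) = +1]
  = (41/7)    [QR: 41 ≡ 1 mod 4, sign kept]
  = (6/7)    [41 ≡ 6 mod 7]
  = (3/7)    [7 ≡ 7 mod 8 ⇒ (2/7) = +1]
  = -(7/3)    [QR: both ≡ 3 mod 4, sign flips]
  = -(1/3)    [7 ≡ 1 mod 3]
  = -1    [(1/3) = 1]
Product: (-1)·(-1) = 1.

1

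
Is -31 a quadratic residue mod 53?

no

(-31/53)
  = (31/53)    [53 ≡ 1 mod 4 ⇒ (-1/53) = +1]
  = (53/31)    [QR: 53 ≡ 1 mod 4, sign kept]
  = (22/31)    [53 ≡ 22 mod 31]
  = (11/31)    [31 ≡ 7 mod 8 ⇒ (2/31) = +1]
  = -(31/11)    [QR: both ≡ 3 mod 4, sign flips]
  = -(9/11)    [31 ≡ 9 mod 11]
  = -(11/9)    [QR: 9 ≡ 1 mod 4, sign kept]
  = -(2/9)    [11 ≡ 2 mod 9]
  = -(1/9)    [9 ≡ 1 mod 8 ⇒ (2/9) = +1]
  = -1    [(1/9) = 1]
(-31/53) = -1, and 53 is prime, so -31 is not a quadratic residue mod 53.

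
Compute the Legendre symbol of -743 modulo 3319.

Reduce the numerator: -743 ≡ 2576 (mod 3319), so (-743|3319) = (2576|3319).
Factor out 2: 2576 = 2^4·161. Since 3319 ≡ 7 (mod 8), (2|3319) = +1, and (2|3319)^4 = +1. Now have (161|3319).
161 ≡ 1 (mod 4), so quadratic reciprocity gives (161|3319) = (3319|161). Reduce: 3319 ≡ 99 (mod 161). Now have (99|161).
161 ≡ 1 (mod 4), so quadratic reciprocity gives (99|161) = (161|99). Reduce: 161 ≡ 62 (mod 99). Now have (62|99).
Factor out 2: 62 = 2·31. Since 99 ≡ 3 (mod 8), (2|99) = -1. Now have -(31|99).
Both 31 ≡ 3 and 99 ≡ 3 (mod 4), so reciprocity gives (31|99) = -(99|31). Reduce: 99 ≡ 6 (mod 31). Now have (6|31).
Factor out 2: 6 = 2·3. Since 31 ≡ 7 (mod 8), (2|31) = +1. Now have (3|31).
Both 3 ≡ 3 and 31 ≡ 3 (mod 4), so reciprocity gives (3|31) = -(31|3). Reduce: 31 ≡ 1 (mod 3). Now have -(1|3).
(1|3) = 1. Collecting the sign factors: -1.

-1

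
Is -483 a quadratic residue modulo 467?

no

(-483|467)
  = -(483|467)    [467 ≡ 3 mod 4 ⇒ (-1|467) = -1]
  = -(16|467)    [483 ≡ 16 mod 467]
  = -(1|467)    [467 ≡ 3 mod 8 ⇒ (2|467)^4 = +1]
  = -1    [(1|467) = 1]
(-483|467) = -1, and 467 is prime, so -483 is not a quadratic residue mod 467.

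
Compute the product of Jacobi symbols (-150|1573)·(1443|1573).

0

By multiplicativity, (-150·1443|1573) = (-150|1573)·(1443|1573).
First factor (-150|1573):
Reduce the numerator: -150 ≡ 1423 (mod 1573), so (-150|1573) = (1423|1573).
1573 ≡ 1 (mod 4), so quadratic reciprocity gives (1423|1573) = (1573|1423). Reduce: 1573 ≡ 150 (mod 1423). Now have (150|1423).
Factor out 2: 150 = 2·75. Since 1423 ≡ 7 (mod 8), (2|1423) = +1. Now have (75|1423).
Both 75 ≡ 3 and 1423 ≡ 3 (mod 4), so reciprocity gives (75|1423) = -(1423|75). Reduce: 1423 ≡ 73 (mod 75). Now have -(73|75).
73 ≡ 1 (mod 4), so quadratic reciprocity gives (73|75) = (75|73). Reduce: 75 ≡ 2 (mod 73). Now have -(2|73).
Factor out 2: 2 = 2. Since 73 ≡ 1 (mod 8), (2|73) = +1. Now have -(1|73).
(1|73) = 1. Collecting the sign factors: -1.
Second factor (1443|1573):
1573 ≡ 1 (mod 4), so quadratic reciprocity gives (1443|1573) = (1573|1443). Reduce: 1573 ≡ 130 (mod 1443). Now have (130|1443).
Factor out 2: 130 = 2·65. Since 1443 ≡ 3 (mod 8), (2|1443) = -1. Now have -(65|1443).
65 ≡ 1 (mod 4), so quadratic reciprocity gives (65|1443) = (1443|65). Reduce: 1443 ≡ 13 (mod 65). Now have -(13|65).
13 ≡ 1 (mod 4), so quadratic reciprocity gives (13|65) = (65|13). Reduce: 65 ≡ 0 (mod 13). Now have -(0|13).
The numerator is now 0 with denominator 13 > 1: the symbol is 0.
Product: (-1)·(0) = 0.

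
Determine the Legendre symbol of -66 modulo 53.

1

(-66|53)
  = (40|53)    [-66 ≡ 40 mod 53]
  = -(5|53)    [53 ≡ 5 mod 8 ⇒ (2|53)^3 = -1]
  = -(53|5)    [QR: 5 ≡ 1 mod 4, sign kept]
  = -(3|5)    [53 ≡ 3 mod 5]
  = -(5|3)    [QR: 5 ≡ 1 mod 4, sign kept]
  = -(2|3)    [5 ≡ 2 mod 3]
  = (1|3)    [3 ≡ 3 mod 8 ⇒ (2|3) = -1]
  = 1    [(1|3) = 1]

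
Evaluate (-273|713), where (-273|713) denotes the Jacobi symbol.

-1

(-273|713)
  = (273|713)    [713 ≡ 1 mod 4 ⇒ (-1|713) = +1]
  = (713|273)    [QR: 273 ≡ 1 mod 4, sign kept]
  = (167|273)    [713 ≡ 167 mod 273]
  = (273|167)    [QR: 273 ≡ 1 mod 4, sign kept]
  = (106|167)    [273 ≡ 106 mod 167]
  = (53|167)    [167 ≡ 7 mod 8 ⇒ (2|167) = +1]
  = (167|53)    [QR: 53 ≡ 1 mod 4, sign kept]
  = (8|53)    [167 ≡ 8 mod 53]
  = -(1|53)    [53 ≡ 5 mod 8 ⇒ (2|53)^3 = -1]
  = -1    [(1|53) = 1]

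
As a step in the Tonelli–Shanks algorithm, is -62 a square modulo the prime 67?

no

Pull out -1: (-62/67) = (-1/67)·(62/67). Since 67 ≡ 3 (mod 4), (-1/67) = -1. Now have -(62/67).
Factor out 2: 62 = 2·31. Since 67 ≡ 3 (mod 8), (2/67) = -1. Now have (31/67).
Both 31 ≡ 3 and 67 ≡ 3 (mod 4), so reciprocity gives (31/67) = -(67/31). Reduce: 67 ≡ 5 (mod 31). Now have -(5/31).
5 ≡ 1 (mod 4), so quadratic reciprocity gives (5/31) = (31/5). Reduce: 31 ≡ 1 (mod 5). Now have -(1/5).
(1/5) = 1. Collecting the sign factors: -1.
The Legendre symbol is -1, so x^2 ≡ -62 (mod 67) has no solution.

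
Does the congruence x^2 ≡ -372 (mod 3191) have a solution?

no

Reduce the numerator: -372 ≡ 2819 (mod 3191), so (-372/3191) = (2819/3191).
Both 2819 ≡ 3 and 3191 ≡ 3 (mod 4), so reciprocity gives (2819/3191) = -(3191/2819). Reduce: 3191 ≡ 372 (mod 2819). Now have -(372/2819).
Factor out 2: 372 = 2^2·93. Since 2819 ≡ 3 (mod 8), (2/2819) = -1, and (2/2819)^2 = +1. Now have -(93/2819).
93 ≡ 1 (mod 4), so quadratic reciprocity gives (93/2819) = (2819/93). Reduce: 2819 ≡ 29 (mod 93). Now have -(29/93).
29 ≡ 1 (mod 4), so quadratic reciprocity gives (29/93) = (93/29). Reduce: 93 ≡ 6 (mod 29). Now have -(6/29).
Factor out 2: 6 = 2·3. Since 29 ≡ 5 (mod 8), (2/29) = -1. Now have (3/29).
29 ≡ 1 (mod 4), so quadratic reciprocity gives (3/29) = (29/3). Reduce: 29 ≡ 2 (mod 3). Now have (2/3).
Factor out 2: 2 = 2. Since 3 ≡ 3 (mod 8), (2/3) = -1. Now have -(1/3).
(1/3) = 1. Collecting the sign factors: -1.
The Legendre symbol is -1, so x^2 ≡ -372 (mod 3191) has no solution.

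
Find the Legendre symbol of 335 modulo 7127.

(335/7127)
  = -(7127/335)    [QR: both ≡ 3 mod 4, sign flips]
  = -(92/335)    [7127 ≡ 92 mod 335]
  = -(23/335)    [335 ≡ 7 mod 8 ⇒ (2/335)^2 = +1]
  = (335/23)    [QR: both ≡ 3 mod 4, sign flips]
  = (13/23)    [335 ≡ 13 mod 23]
  = (23/13)    [QR: 13 ≡ 1 mod 4, sign kept]
  = (10/13)    [23 ≡ 10 mod 13]
  = -(5/13)    [13 ≡ 5 mod 8 ⇒ (2/13) = -1]
  = -(13/5)    [QR: 5 ≡ 1 mod 4, sign kept]
  = -(3/5)    [13 ≡ 3 mod 5]
  = -(5/3)    [QR: 5 ≡ 1 mod 4, sign kept]
  = -(2/3)    [5 ≡ 2 mod 3]
  = (1/3)    [3 ≡ 3 mod 8 ⇒ (2/3) = -1]
  = 1    [(1/3) = 1]

1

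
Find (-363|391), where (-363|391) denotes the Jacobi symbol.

(-363|391)
  = -(363|391)    [391 ≡ 3 mod 4 ⇒ (-1|391) = -1]
  = (391|363)    [QR: both ≡ 3 mod 4, sign flips]
  = (28|363)    [391 ≡ 28 mod 363]
  = (7|363)    [363 ≡ 3 mod 8 ⇒ (2|363)^2 = +1]
  = -(363|7)    [QR: both ≡ 3 mod 4, sign flips]
  = -(6|7)    [363 ≡ 6 mod 7]
  = -(3|7)    [7 ≡ 7 mod 8 ⇒ (2|7) = +1]
  = (7|3)    [QR: both ≡ 3 mod 4, sign flips]
  = (1|3)    [7 ≡ 1 mod 3]
  = 1    [(1|3) = 1]

1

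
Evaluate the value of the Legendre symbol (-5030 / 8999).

Reduce the numerator: -5030 ≡ 3969 (mod 8999), so (-5030 / 8999) = (3969 / 8999).
3969 ≡ 1 (mod 4), so quadratic reciprocity gives (3969 / 8999) = (8999 / 3969). Reduce: 8999 ≡ 1061 (mod 3969). Now have (1061 / 3969).
1061 ≡ 1 (mod 4), so quadratic reciprocity gives (1061 / 3969) = (3969 / 1061). Reduce: 3969 ≡ 786 (mod 1061). Now have (786 / 1061).
Factor out 2: 786 = 2·393. Since 1061 ≡ 5 (mod 8), (2 / 1061) = -1. Now have -(393 / 1061).
393 ≡ 1 (mod 4), so quadratic reciprocity gives (393 / 1061) = (1061 / 393). Reduce: 1061 ≡ 275 (mod 393). Now have -(275 / 393).
393 ≡ 1 (mod 4), so quadratic reciprocity gives (275 / 393) = (393 / 275). Reduce: 393 ≡ 118 (mod 275). Now have -(118 / 275).
Factor out 2: 118 = 2·59. Since 275 ≡ 3 (mod 8), (2 / 275) = -1. Now have (59 / 275).
Both 59 ≡ 3 and 275 ≡ 3 (mod 4), so reciprocity gives (59 / 275) = -(275 / 59). Reduce: 275 ≡ 39 (mod 59). Now have -(39 / 59).
Both 39 ≡ 3 and 59 ≡ 3 (mod 4), so reciprocity gives (39 / 59) = -(59 / 39). Reduce: 59 ≡ 20 (mod 39). Now have (20 / 39).
Factor out 2: 20 = 2^2·5. Since 39 ≡ 7 (mod 8), (2 / 39) = +1, and (2 / 39)^2 = +1. Now have (5 / 39).
5 ≡ 1 (mod 4), so quadratic reciprocity gives (5 / 39) = (39 / 5). Reduce: 39 ≡ 4 (mod 5). Now have (4 / 5).
Factor out 2: 4 = 2^2. Since 5 ≡ 5 (mod 8), (2 / 5) = -1, and (2 / 5)^2 = +1. Now have (1 / 5).
(1 / 5) = 1. Collecting the sign factors: 1.

1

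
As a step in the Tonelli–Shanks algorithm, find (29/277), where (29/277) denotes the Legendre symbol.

1

(29/277)
  = (277/29)    [QR: 29 ≡ 1 mod 4, sign kept]
  = (16/29)    [277 ≡ 16 mod 29]
  = (1/29)    [29 ≡ 5 mod 8 ⇒ (2/29)^4 = +1]
  = 1    [(1/29) = 1]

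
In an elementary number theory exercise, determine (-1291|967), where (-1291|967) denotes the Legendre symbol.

(-1291|967)
  = (643|967)    [-1291 ≡ 643 mod 967]
  = -(967|643)    [QR: both ≡ 3 mod 4, sign flips]
  = -(324|643)    [967 ≡ 324 mod 643]
  = -(81|643)    [643 ≡ 3 mod 8 ⇒ (2|643)^2 = +1]
  = -(643|81)    [QR: 81 ≡ 1 mod 4, sign kept]
  = -(76|81)    [643 ≡ 76 mod 81]
  = -(19|81)    [81 ≡ 1 mod 8 ⇒ (2|81)^2 = +1]
  = -(81|19)    [QR: 81 ≡ 1 mod 4, sign kept]
  = -(5|19)    [81 ≡ 5 mod 19]
  = -(19|5)    [QR: 5 ≡ 1 mod 4, sign kept]
  = -(4|5)    [19 ≡ 4 mod 5]
  = -(1|5)    [5 ≡ 5 mod 8 ⇒ (2|5)^2 = +1]
  = -1    [(1|5) = 1]

-1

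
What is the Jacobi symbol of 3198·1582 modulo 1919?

By multiplicativity, (3198·1582|1919) = (3198|1919)·(1582|1919).
First factor (3198|1919):
Reduce the numerator: 3198 ≡ 1279 (mod 1919), so (3198|1919) = (1279|1919).
Both 1279 ≡ 3 and 1919 ≡ 3 (mod 4), so reciprocity gives (1279|1919) = -(1919|1279). Reduce: 1919 ≡ 640 (mod 1279). Now have -(640|1279).
Factor out 2: 640 = 2^7·5. Since 1279 ≡ 7 (mod 8), (2|1279) = +1, and (2|1279)^7 = +1. Now have -(5|1279).
5 ≡ 1 (mod 4), so quadratic reciprocity gives (5|1279) = (1279|5). Reduce: 1279 ≡ 4 (mod 5). Now have -(4|5).
Factor out 2: 4 = 2^2. Since 5 ≡ 5 (mod 8), (2|5) = -1, and (2|5)^2 = +1. Now have -(1|5).
(1|5) = 1. Collecting the sign factors: -1.
Second factor (1582|1919):
Factor out 2: 1582 = 2·791. Since 1919 ≡ 7 (mod 8), (2|1919) = +1. Now have (791|1919).
Both 791 ≡ 3 and 1919 ≡ 3 (mod 4), so reciprocity gives (791|1919) = -(1919|791). Reduce: 1919 ≡ 337 (mod 791). Now have -(337|791).
337 ≡ 1 (mod 4), so quadratic reciprocity gives (337|791) = (791|337). Reduce: 791 ≡ 117 (mod 337). Now have -(117|337).
117 ≡ 1 (mod 4), so quadratic reciprocity gives (117|337) = (337|117). Reduce: 337 ≡ 103 (mod 117). Now have -(103|117).
117 ≡ 1 (mod 4), so quadratic reciprocity gives (103|117) = (117|103). Reduce: 117 ≡ 14 (mod 103). Now have -(14|103).
Factor out 2: 14 = 2·7. Since 103 ≡ 7 (mod 8), (2|103) = +1. Now have -(7|103).
Both 7 ≡ 3 and 103 ≡ 3 (mod 4), so reciprocity gives (7|103) = -(103|7). Reduce: 103 ≡ 5 (mod 7). Now have (5|7).
5 ≡ 1 (mod 4), so quadratic reciprocity gives (5|7) = (7|5). Reduce: 7 ≡ 2 (mod 5). Now have (2|5).
Factor out 2: 2 = 2. Since 5 ≡ 5 (mod 8), (2|5) = -1. Now have -(1|5).
(1|5) = 1. Collecting the sign factors: -1.
Product: (-1)·(-1) = 1.

1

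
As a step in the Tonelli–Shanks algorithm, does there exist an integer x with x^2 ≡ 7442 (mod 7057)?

yes

Reduce the numerator: 7442 ≡ 385 (mod 7057), so (7442|7057) = (385|7057).
385 ≡ 1 (mod 4), so quadratic reciprocity gives (385|7057) = (7057|385). Reduce: 7057 ≡ 127 (mod 385). Now have (127|385).
385 ≡ 1 (mod 4), so quadratic reciprocity gives (127|385) = (385|127). Reduce: 385 ≡ 4 (mod 127). Now have (4|127).
Factor out 2: 4 = 2^2. Since 127 ≡ 7 (mod 8), (2|127) = +1, and (2|127)^2 = +1. Now have (1|127).
(1|127) = 1. Collecting the sign factors: 1.
The Legendre symbol is 1, so x^2 ≡ 7442 (mod 7057) has solution.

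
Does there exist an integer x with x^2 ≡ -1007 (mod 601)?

yes

(-1007/601)
  = (1007/601)    [601 ≡ 1 mod 4 ⇒ (-1/601) = +1]
  = (406/601)    [1007 ≡ 406 mod 601]
  = (203/601)    [601 ≡ 1 mod 8 ⇒ (2/601) = +1]
  = (601/203)    [QR: 601 ≡ 1 mod 4, sign kept]
  = (195/203)    [601 ≡ 195 mod 203]
  = -(203/195)    [QR: both ≡ 3 mod 4, sign flips]
  = -(8/195)    [203 ≡ 8 mod 195]
  = (1/195)    [195 ≡ 3 mod 8 ⇒ (2/195)^3 = -1]
  = 1    [(1/195) = 1]
(-1007/601) = 1, and 601 is prime, so -1007 is a quadratic residue mod 601.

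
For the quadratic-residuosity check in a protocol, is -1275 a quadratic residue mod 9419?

Pull out -1: (-1275|9419) = (-1|9419)·(1275|9419). Since 9419 ≡ 3 (mod 4), (-1|9419) = -1. Now have -(1275|9419).
Both 1275 ≡ 3 and 9419 ≡ 3 (mod 4), so reciprocity gives (1275|9419) = -(9419|1275). Reduce: 9419 ≡ 494 (mod 1275). Now have (494|1275).
Factor out 2: 494 = 2·247. Since 1275 ≡ 3 (mod 8), (2|1275) = -1. Now have -(247|1275).
Both 247 ≡ 3 and 1275 ≡ 3 (mod 4), so reciprocity gives (247|1275) = -(1275|247). Reduce: 1275 ≡ 40 (mod 247). Now have (40|247).
Factor out 2: 40 = 2^3·5. Since 247 ≡ 7 (mod 8), (2|247) = +1, and (2|247)^3 = +1. Now have (5|247).
5 ≡ 1 (mod 4), so quadratic reciprocity gives (5|247) = (247|5). Reduce: 247 ≡ 2 (mod 5). Now have (2|5).
Factor out 2: 2 = 2. Since 5 ≡ 5 (mod 8), (2|5) = -1. Now have -(1|5).
(1|5) = 1. Collecting the sign factors: -1.
(-1275|9419) = -1, and 9419 is prime, so -1275 is not a quadratic residue mod 9419.

no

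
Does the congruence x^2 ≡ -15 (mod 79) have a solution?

Reduce the numerator: -15 ≡ 64 (mod 79), so (-15|79) = (64|79).
Factor out 2: 64 = 2^6. Since 79 ≡ 7 (mod 8), (2|79) = +1, and (2|79)^6 = +1. Now have (1|79).
(1|79) = 1. Collecting the sign factors: 1.
(-15|79) = 1, and 79 is prime, so -15 is a quadratic residue mod 79.

yes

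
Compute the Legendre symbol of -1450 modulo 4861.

1

Reduce the numerator: -1450 ≡ 3411 (mod 4861), so (-1450|4861) = (3411|4861).
4861 ≡ 1 (mod 4), so quadratic reciprocity gives (3411|4861) = (4861|3411). Reduce: 4861 ≡ 1450 (mod 3411). Now have (1450|3411).
Factor out 2: 1450 = 2·725. Since 3411 ≡ 3 (mod 8), (2|3411) = -1. Now have -(725|3411).
725 ≡ 1 (mod 4), so quadratic reciprocity gives (725|3411) = (3411|725). Reduce: 3411 ≡ 511 (mod 725). Now have -(511|725).
725 ≡ 1 (mod 4), so quadratic reciprocity gives (511|725) = (725|511). Reduce: 725 ≡ 214 (mod 511). Now have -(214|511).
Factor out 2: 214 = 2·107. Since 511 ≡ 7 (mod 8), (2|511) = +1. Now have -(107|511).
Both 107 ≡ 3 and 511 ≡ 3 (mod 4), so reciprocity gives (107|511) = -(511|107). Reduce: 511 ≡ 83 (mod 107). Now have (83|107).
Both 83 ≡ 3 and 107 ≡ 3 (mod 4), so reciprocity gives (83|107) = -(107|83). Reduce: 107 ≡ 24 (mod 83). Now have -(24|83).
Factor out 2: 24 = 2^3·3. Since 83 ≡ 3 (mod 8), (2|83) = -1, and (2|83)^3 = -1. Now have (3|83).
Both 3 ≡ 3 and 83 ≡ 3 (mod 4), so reciprocity gives (3|83) = -(83|3). Reduce: 83 ≡ 2 (mod 3). Now have -(2|3).
Factor out 2: 2 = 2. Since 3 ≡ 3 (mod 8), (2|3) = -1. Now have (1|3).
(1|3) = 1. Collecting the sign factors: 1.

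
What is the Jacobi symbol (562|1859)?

1

(562|1859)
  = -(281|1859)    [1859 ≡ 3 mod 8 ⇒ (2|1859) = -1]
  = -(1859|281)    [QR: 281 ≡ 1 mod 4, sign kept]
  = -(173|281)    [1859 ≡ 173 mod 281]
  = -(281|173)    [QR: 173 ≡ 1 mod 4, sign kept]
  = -(108|173)    [281 ≡ 108 mod 173]
  = -(27|173)    [173 ≡ 5 mod 8 ⇒ (2|173)^2 = +1]
  = -(173|27)    [QR: 173 ≡ 1 mod 4, sign kept]
  = -(11|27)    [173 ≡ 11 mod 27]
  = (27|11)    [QR: both ≡ 3 mod 4, sign flips]
  = (5|11)    [27 ≡ 5 mod 11]
  = (11|5)    [QR: 5 ≡ 1 mod 4, sign kept]
  = (1|5)    [11 ≡ 1 mod 5]
  = 1    [(1|5) = 1]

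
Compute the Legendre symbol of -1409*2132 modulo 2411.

1

By multiplicativity, (-1409·2132/2411) = (-1409/2411)·(2132/2411).
First factor (-1409/2411):
(-1409/2411)
  = -(1409/2411)    [2411 ≡ 3 mod 4 ⇒ (-1/2411) = -1]
  = -(2411/1409)    [QR: 1409 ≡ 1 mod 4, sign kept]
  = -(1002/1409)    [2411 ≡ 1002 mod 1409]
  = -(501/1409)    [1409 ≡ 1 mod 8 ⇒ (2/1409) = +1]
  = -(1409/501)    [QR: 501 ≡ 1 mod 4, sign kept]
  = -(407/501)    [1409 ≡ 407 mod 501]
  = -(501/407)    [QR: 501 ≡ 1 mod 4, sign kept]
  = -(94/407)    [501 ≡ 94 mod 407]
  = -(47/407)    [407 ≡ 7 mod 8 ⇒ (2/407) = +1]
  = (407/47)    [QR: both ≡ 3 mod 4, sign flips]
  = (31/47)    [407 ≡ 31 mod 47]
  = -(47/31)    [QR: both ≡ 3 mod 4, sign flips]
  = -(16/31)    [47 ≡ 16 mod 31]
  = -(1/31)    [31 ≡ 7 mod 8 ⇒ (2/31)^4 = +1]
  = -1    [(1/31) = 1]
Second factor (2132/2411):
(2132/2411)
  = (533/2411)    [2411 ≡ 3 mod 8 ⇒ (2/2411)^2 = +1]
  = (2411/533)    [QR: 533 ≡ 1 mod 4, sign kept]
  = (279/533)    [2411 ≡ 279 mod 533]
  = (533/279)    [QR: 533 ≡ 1 mod 4, sign kept]
  = (254/279)    [533 ≡ 254 mod 279]
  = (127/279)    [279 ≡ 7 mod 8 ⇒ (2/279) = +1]
  = -(279/127)    [QR: both ≡ 3 mod 4, sign flips]
  = -(25/127)    [279 ≡ 25 mod 127]
  = -(127/25)    [QR: 25 ≡ 1 mod 4, sign kept]
  = -(2/25)    [127 ≡ 2 mod 25]
  = -(1/25)    [25 ≡ 1 mod 8 ⇒ (2/25) = +1]
  = -1    [(1/25) = 1]
Product: (-1)·(-1) = 1.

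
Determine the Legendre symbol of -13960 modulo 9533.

1

(-13960|9533)
  = (13960|9533)    [9533 ≡ 1 mod 4 ⇒ (-1|9533) = +1]
  = (4427|9533)    [13960 ≡ 4427 mod 9533]
  = (9533|4427)    [QR: 9533 ≡ 1 mod 4, sign kept]
  = (679|4427)    [9533 ≡ 679 mod 4427]
  = -(4427|679)    [QR: both ≡ 3 mod 4, sign flips]
  = -(353|679)    [4427 ≡ 353 mod 679]
  = -(679|353)    [QR: 353 ≡ 1 mod 4, sign kept]
  = -(326|353)    [679 ≡ 326 mod 353]
  = -(163|353)    [353 ≡ 1 mod 8 ⇒ (2|353) = +1]
  = -(353|163)    [QR: 353 ≡ 1 mod 4, sign kept]
  = -(27|163)    [353 ≡ 27 mod 163]
  = (163|27)    [QR: both ≡ 3 mod 4, sign flips]
  = (1|27)    [163 ≡ 1 mod 27]
  = 1    [(1|27) = 1]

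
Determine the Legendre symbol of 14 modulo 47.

Factor out 2: 14 = 2·7. Since 47 ≡ 7 (mod 8), (2/47) = +1. Now have (7/47).
Both 7 ≡ 3 and 47 ≡ 3 (mod 4), so reciprocity gives (7/47) = -(47/7). Reduce: 47 ≡ 5 (mod 7). Now have -(5/7).
5 ≡ 1 (mod 4), so quadratic reciprocity gives (5/7) = (7/5). Reduce: 7 ≡ 2 (mod 5). Now have -(2/5).
Factor out 2: 2 = 2. Since 5 ≡ 5 (mod 8), (2/5) = -1. Now have (1/5).
(1/5) = 1. Collecting the sign factors: 1.

1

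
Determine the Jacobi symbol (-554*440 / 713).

By multiplicativity, (-554·440 / 713) = (-554 / 713)·(440 / 713).
First factor (-554 / 713):
(-554 / 713)
  = (554 / 713)    [713 ≡ 1 mod 4 ⇒ (-1 / 713) = +1]
  = (277 / 713)    [713 ≡ 1 mod 8 ⇒ (2 / 713) = +1]
  = (713 / 277)    [QR: 277 ≡ 1 mod 4, sign kept]
  = (159 / 277)    [713 ≡ 159 mod 277]
  = (277 / 159)    [QR: 277 ≡ 1 mod 4, sign kept]
  = (118 / 159)    [277 ≡ 118 mod 159]
  = (59 / 159)    [159 ≡ 7 mod 8 ⇒ (2 / 159) = +1]
  = -(159 / 59)    [QR: both ≡ 3 mod 4, sign flips]
  = -(41 / 59)    [159 ≡ 41 mod 59]
  = -(59 / 41)    [QR: 41 ≡ 1 mod 4, sign kept]
  = -(18 / 41)    [59 ≡ 18 mod 41]
  = -(9 / 41)    [41 ≡ 1 mod 8 ⇒ (2 / 41) = +1]
  = -(41 / 9)    [QR: 9 ≡ 1 mod 4, sign kept]
  = -(5 / 9)    [41 ≡ 5 mod 9]
  = -(9 / 5)    [QR: 5 ≡ 1 mod 4, sign kept]
  = -(4 / 5)    [9 ≡ 4 mod 5]
  = -(1 / 5)    [5 ≡ 5 mod 8 ⇒ (2 / 5)^2 = +1]
  = -1    [(1 / 5) = 1]
Second factor (440 / 713):
(440 / 713)
  = (55 / 713)    [713 ≡ 1 mod 8 ⇒ (2 / 713)^3 = +1]
  = (713 / 55)    [QR: 713 ≡ 1 mod 4, sign kept]
  = (53 / 55)    [713 ≡ 53 mod 55]
  = (55 / 53)    [QR: 53 ≡ 1 mod 4, sign kept]
  = (2 / 53)    [55 ≡ 2 mod 53]
  = -(1 / 53)    [53 ≡ 5 mod 8 ⇒ (2 / 53) = -1]
  = -1    [(1 / 53) = 1]
Product: (-1)·(-1) = 1.

1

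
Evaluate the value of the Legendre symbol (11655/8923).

(11655/8923)
  = (2732/8923)    [11655 ≡ 2732 mod 8923]
  = (683/8923)    [8923 ≡ 3 mod 8 ⇒ (2/8923)^2 = +1]
  = -(8923/683)    [QR: both ≡ 3 mod 4, sign flips]
  = -(44/683)    [8923 ≡ 44 mod 683]
  = -(11/683)    [683 ≡ 3 mod 8 ⇒ (2/683)^2 = +1]
  = (683/11)    [QR: both ≡ 3 mod 4, sign flips]
  = (1/11)    [683 ≡ 1 mod 11]
  = 1    [(1/11) = 1]

1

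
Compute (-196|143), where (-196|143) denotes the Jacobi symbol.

-1

Pull out -1: (-196|143) = (-1|143)·(196|143). Since 143 ≡ 3 (mod 4), (-1|143) = -1. Now have -(196|143).
Reduce the numerator: 196 ≡ 53 (mod 143), so (196|143) = (53|143).
53 ≡ 1 (mod 4), so quadratic reciprocity gives (53|143) = (143|53). Reduce: 143 ≡ 37 (mod 53). Now have -(37|53).
37 ≡ 1 (mod 4), so quadratic reciprocity gives (37|53) = (53|37). Reduce: 53 ≡ 16 (mod 37). Now have -(16|37).
Factor out 2: 16 = 2^4. Since 37 ≡ 5 (mod 8), (2|37) = -1, and (2|37)^4 = +1. Now have -(1|37).
(1|37) = 1. Collecting the sign factors: -1.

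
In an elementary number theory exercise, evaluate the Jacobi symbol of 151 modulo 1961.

-1

(151/1961)
  = (1961/151)    [QR: 1961 ≡ 1 mod 4, sign kept]
  = (149/151)    [1961 ≡ 149 mod 151]
  = (151/149)    [QR: 149 ≡ 1 mod 4, sign kept]
  = (2/149)    [151 ≡ 2 mod 149]
  = -(1/149)    [149 ≡ 5 mod 8 ⇒ (2/149) = -1]
  = -1    [(1/149) = 1]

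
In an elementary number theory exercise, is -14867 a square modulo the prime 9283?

Reduce the numerator: -14867 ≡ 3699 (mod 9283), so (-14867|9283) = (3699|9283).
Both 3699 ≡ 3 and 9283 ≡ 3 (mod 4), so reciprocity gives (3699|9283) = -(9283|3699). Reduce: 9283 ≡ 1885 (mod 3699). Now have -(1885|3699).
1885 ≡ 1 (mod 4), so quadratic reciprocity gives (1885|3699) = (3699|1885). Reduce: 3699 ≡ 1814 (mod 1885). Now have -(1814|1885).
Factor out 2: 1814 = 2·907. Since 1885 ≡ 5 (mod 8), (2|1885) = -1. Now have (907|1885).
1885 ≡ 1 (mod 4), so quadratic reciprocity gives (907|1885) = (1885|907). Reduce: 1885 ≡ 71 (mod 907). Now have (71|907).
Both 71 ≡ 3 and 907 ≡ 3 (mod 4), so reciprocity gives (71|907) = -(907|71). Reduce: 907 ≡ 55 (mod 71). Now have -(55|71).
Both 55 ≡ 3 and 71 ≡ 3 (mod 4), so reciprocity gives (55|71) = -(71|55). Reduce: 71 ≡ 16 (mod 55). Now have (16|55).
Factor out 2: 16 = 2^4. Since 55 ≡ 7 (mod 8), (2|55) = +1, and (2|55)^4 = +1. Now have (1|55).
(1|55) = 1. Collecting the sign factors: 1.
The Legendre symbol is 1, so x^2 ≡ -14867 (mod 9283) has solution.

yes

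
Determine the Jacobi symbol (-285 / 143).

(-285 / 143)
  = (1 / 143)    [-285 ≡ 1 mod 143]
  = 1    [(1 / 143) = 1]

1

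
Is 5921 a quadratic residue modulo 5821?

yes

(5921/5821)
  = (100/5821)    [5921 ≡ 100 mod 5821]
  = (25/5821)    [5821 ≡ 5 mod 8 ⇒ (2/5821)^2 = +1]
  = (5821/25)    [QR: 25 ≡ 1 mod 4, sign kept]
  = (21/25)    [5821 ≡ 21 mod 25]
  = (25/21)    [QR: 21 ≡ 1 mod 4, sign kept]
  = (4/21)    [25 ≡ 4 mod 21]
  = (1/21)    [21 ≡ 5 mod 8 ⇒ (2/21)^2 = +1]
  = 1    [(1/21) = 1]
(5921/5821) = 1, and 5821 is prime, so 5921 is a quadratic residue mod 5821.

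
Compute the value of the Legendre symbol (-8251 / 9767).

1

Pull out -1: (-8251 / 9767) = (-1 / 9767)·(8251 / 9767). Since 9767 ≡ 3 (mod 4), (-1 / 9767) = -1. Now have -(8251 / 9767).
Both 8251 ≡ 3 and 9767 ≡ 3 (mod 4), so reciprocity gives (8251 / 9767) = -(9767 / 8251). Reduce: 9767 ≡ 1516 (mod 8251). Now have (1516 / 8251).
Factor out 2: 1516 = 2^2·379. Since 8251 ≡ 3 (mod 8), (2 / 8251) = -1, and (2 / 8251)^2 = +1. Now have (379 / 8251).
Both 379 ≡ 3 and 8251 ≡ 3 (mod 4), so reciprocity gives (379 / 8251) = -(8251 / 379). Reduce: 8251 ≡ 292 (mod 379). Now have -(292 / 379).
Factor out 2: 292 = 2^2·73. Since 379 ≡ 3 (mod 8), (2 / 379) = -1, and (2 / 379)^2 = +1. Now have -(73 / 379).
73 ≡ 1 (mod 4), so quadratic reciprocity gives (73 / 379) = (379 / 73). Reduce: 379 ≡ 14 (mod 73). Now have -(14 / 73).
Factor out 2: 14 = 2·7. Since 73 ≡ 1 (mod 8), (2 / 73) = +1. Now have -(7 / 73).
73 ≡ 1 (mod 4), so quadratic reciprocity gives (7 / 73) = (73 / 7). Reduce: 73 ≡ 3 (mod 7). Now have -(3 / 7).
Both 3 ≡ 3 and 7 ≡ 3 (mod 4), so reciprocity gives (3 / 7) = -(7 / 3). Reduce: 7 ≡ 1 (mod 3). Now have (1 / 3).
(1 / 3) = 1. Collecting the sign factors: 1.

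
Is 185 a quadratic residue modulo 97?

Reduce the numerator: 185 ≡ 88 (mod 97), so (185/97) = (88/97).
Factor out 2: 88 = 2^3·11. Since 97 ≡ 1 (mod 8), (2/97) = +1, and (2/97)^3 = +1. Now have (11/97).
97 ≡ 1 (mod 4), so quadratic reciprocity gives (11/97) = (97/11). Reduce: 97 ≡ 9 (mod 11). Now have (9/11).
9 ≡ 1 (mod 4), so quadratic reciprocity gives (9/11) = (11/9). Reduce: 11 ≡ 2 (mod 9). Now have (2/9).
Factor out 2: 2 = 2. Since 9 ≡ 1 (mod 8), (2/9) = +1. Now have (1/9).
(1/9) = 1. Collecting the sign factors: 1.
The Legendre symbol is 1, so x^2 ≡ 185 (mod 97) has solution.

yes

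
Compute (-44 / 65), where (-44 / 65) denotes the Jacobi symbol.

-1

(-44 / 65)
  = (21 / 65)    [-44 ≡ 21 mod 65]
  = (65 / 21)    [QR: 21 ≡ 1 mod 4, sign kept]
  = (2 / 21)    [65 ≡ 2 mod 21]
  = -(1 / 21)    [21 ≡ 5 mod 8 ⇒ (2 / 21) = -1]
  = -1    [(1 / 21) = 1]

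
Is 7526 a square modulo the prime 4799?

(7526/4799)
  = (2727/4799)    [7526 ≡ 2727 mod 4799]
  = -(4799/2727)    [QR: both ≡ 3 mod 4, sign flips]
  = -(2072/2727)    [4799 ≡ 2072 mod 2727]
  = -(259/2727)    [2727 ≡ 7 mod 8 ⇒ (2/2727)^3 = +1]
  = (2727/259)    [QR: both ≡ 3 mod 4, sign flips]
  = (137/259)    [2727 ≡ 137 mod 259]
  = (259/137)    [QR: 137 ≡ 1 mod 4, sign kept]
  = (122/137)    [259 ≡ 122 mod 137]
  = (61/137)    [137 ≡ 1 mod 8 ⇒ (2/137) = +1]
  = (137/61)    [QR: 61 ≡ 1 mod 4, sign kept]
  = (15/61)    [137 ≡ 15 mod 61]
  = (61/15)    [QR: 61 ≡ 1 mod 4, sign kept]
  = (1/15)    [61 ≡ 1 mod 15]
  = 1    [(1/15) = 1]
(7526/4799) = 1, and 4799 is prime, so 7526 is a quadratic residue mod 4799.

yes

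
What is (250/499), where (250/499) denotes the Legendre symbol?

-1

Factor out 2: 250 = 2·125. Since 499 ≡ 3 (mod 8), (2/499) = -1. Now have -(125/499).
125 ≡ 1 (mod 4), so quadratic reciprocity gives (125/499) = (499/125). Reduce: 499 ≡ 124 (mod 125). Now have -(124/125).
Factor out 2: 124 = 2^2·31. Since 125 ≡ 5 (mod 8), (2/125) = -1, and (2/125)^2 = +1. Now have -(31/125).
125 ≡ 1 (mod 4), so quadratic reciprocity gives (31/125) = (125/31). Reduce: 125 ≡ 1 (mod 31). Now have -(1/31).
(1/31) = 1. Collecting the sign factors: -1.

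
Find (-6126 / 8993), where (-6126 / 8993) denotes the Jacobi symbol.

Pull out -1: (-6126 / 8993) = (-1 / 8993)·(6126 / 8993). Since 8993 ≡ 1 (mod 4), (-1 / 8993) = +1. Now have (6126 / 8993).
Factor out 2: 6126 = 2·3063. Since 8993 ≡ 1 (mod 8), (2 / 8993) = +1. Now have (3063 / 8993).
8993 ≡ 1 (mod 4), so quadratic reciprocity gives (3063 / 8993) = (8993 / 3063). Reduce: 8993 ≡ 2867 (mod 3063). Now have (2867 / 3063).
Both 2867 ≡ 3 and 3063 ≡ 3 (mod 4), so reciprocity gives (2867 / 3063) = -(3063 / 2867). Reduce: 3063 ≡ 196 (mod 2867). Now have -(196 / 2867).
Factor out 2: 196 = 2^2·49. Since 2867 ≡ 3 (mod 8), (2 / 2867) = -1, and (2 / 2867)^2 = +1. Now have -(49 / 2867).
49 ≡ 1 (mod 4), so quadratic reciprocity gives (49 / 2867) = (2867 / 49). Reduce: 2867 ≡ 25 (mod 49). Now have -(25 / 49).
25 ≡ 1 (mod 4), so quadratic reciprocity gives (25 / 49) = (49 / 25). Reduce: 49 ≡ 24 (mod 25). Now have -(24 / 25).
Factor out 2: 24 = 2^3·3. Since 25 ≡ 1 (mod 8), (2 / 25) = +1, and (2 / 25)^3 = +1. Now have -(3 / 25).
25 ≡ 1 (mod 4), so quadratic reciprocity gives (3 / 25) = (25 / 3). Reduce: 25 ≡ 1 (mod 3). Now have -(1 / 3).
(1 / 3) = 1. Collecting the sign factors: -1.

-1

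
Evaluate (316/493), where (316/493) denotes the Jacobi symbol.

Factor out 2: 316 = 2^2·79. Since 493 ≡ 5 (mod 8), (2/493) = -1, and (2/493)^2 = +1. Now have (79/493).
493 ≡ 1 (mod 4), so quadratic reciprocity gives (79/493) = (493/79). Reduce: 493 ≡ 19 (mod 79). Now have (19/79).
Both 19 ≡ 3 and 79 ≡ 3 (mod 4), so reciprocity gives (19/79) = -(79/19). Reduce: 79 ≡ 3 (mod 19). Now have -(3/19).
Both 3 ≡ 3 and 19 ≡ 3 (mod 4), so reciprocity gives (3/19) = -(19/3). Reduce: 19 ≡ 1 (mod 3). Now have (1/3).
(1/3) = 1. Collecting the sign factors: 1.

1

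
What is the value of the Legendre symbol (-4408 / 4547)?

Pull out -1: (-4408 / 4547) = (-1 / 4547)·(4408 / 4547). Since 4547 ≡ 3 (mod 4), (-1 / 4547) = -1. Now have -(4408 / 4547).
Factor out 2: 4408 = 2^3·551. Since 4547 ≡ 3 (mod 8), (2 / 4547) = -1, and (2 / 4547)^3 = -1. Now have (551 / 4547).
Both 551 ≡ 3 and 4547 ≡ 3 (mod 4), so reciprocity gives (551 / 4547) = -(4547 / 551). Reduce: 4547 ≡ 139 (mod 551). Now have -(139 / 551).
Both 139 ≡ 3 and 551 ≡ 3 (mod 4), so reciprocity gives (139 / 551) = -(551 / 139). Reduce: 551 ≡ 134 (mod 139). Now have (134 / 139).
Factor out 2: 134 = 2·67. Since 139 ≡ 3 (mod 8), (2 / 139) = -1. Now have -(67 / 139).
Both 67 ≡ 3 and 139 ≡ 3 (mod 4), so reciprocity gives (67 / 139) = -(139 / 67). Reduce: 139 ≡ 5 (mod 67). Now have (5 / 67).
5 ≡ 1 (mod 4), so quadratic reciprocity gives (5 / 67) = (67 / 5). Reduce: 67 ≡ 2 (mod 5). Now have (2 / 5).
Factor out 2: 2 = 2. Since 5 ≡ 5 (mod 8), (2 / 5) = -1. Now have -(1 / 5).
(1 / 5) = 1. Collecting the sign factors: -1.

-1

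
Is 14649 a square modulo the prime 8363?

yes

(14649|8363)
  = (6286|8363)    [14649 ≡ 6286 mod 8363]
  = -(3143|8363)    [8363 ≡ 3 mod 8 ⇒ (2|8363) = -1]
  = (8363|3143)    [QR: both ≡ 3 mod 4, sign flips]
  = (2077|3143)    [8363 ≡ 2077 mod 3143]
  = (3143|2077)    [QR: 2077 ≡ 1 mod 4, sign kept]
  = (1066|2077)    [3143 ≡ 1066 mod 2077]
  = -(533|2077)    [2077 ≡ 5 mod 8 ⇒ (2|2077) = -1]
  = -(2077|533)    [QR: 533 ≡ 1 mod 4, sign kept]
  = -(478|533)    [2077 ≡ 478 mod 533]
  = (239|533)    [533 ≡ 5 mod 8 ⇒ (2|533) = -1]
  = (533|239)    [QR: 533 ≡ 1 mod 4, sign kept]
  = (55|239)    [533 ≡ 55 mod 239]
  = -(239|55)    [QR: both ≡ 3 mod 4, sign flips]
  = -(19|55)    [239 ≡ 19 mod 55]
  = (55|19)    [QR: both ≡ 3 mod 4, sign flips]
  = (17|19)    [55 ≡ 17 mod 19]
  = (19|17)    [QR: 17 ≡ 1 mod 4, sign kept]
  = (2|17)    [19 ≡ 2 mod 17]
  = (1|17)    [17 ≡ 1 mod 8 ⇒ (2|17) = +1]
  = 1    [(1|17) = 1]
The Legendre symbol is 1, so x^2 ≡ 14649 (mod 8363) has solution.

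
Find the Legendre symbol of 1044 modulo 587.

(1044/587)
  = (457/587)    [1044 ≡ 457 mod 587]
  = (587/457)    [QR: 457 ≡ 1 mod 4, sign kept]
  = (130/457)    [587 ≡ 130 mod 457]
  = (65/457)    [457 ≡ 1 mod 8 ⇒ (2/457) = +1]
  = (457/65)    [QR: 65 ≡ 1 mod 4, sign kept]
  = (2/65)    [457 ≡ 2 mod 65]
  = (1/65)    [65 ≡ 1 mod 8 ⇒ (2/65) = +1]
  = 1    [(1/65) = 1]

1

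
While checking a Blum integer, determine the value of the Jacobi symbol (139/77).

(139/77)
  = (62/77)    [139 ≡ 62 mod 77]
  = -(31/77)    [77 ≡ 5 mod 8 ⇒ (2/77) = -1]
  = -(77/31)    [QR: 77 ≡ 1 mod 4, sign kept]
  = -(15/31)    [77 ≡ 15 mod 31]
  = (31/15)    [QR: both ≡ 3 mod 4, sign flips]
  = (1/15)    [31 ≡ 1 mod 15]
  = 1    [(1/15) = 1]

1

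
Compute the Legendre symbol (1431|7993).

7993 ≡ 1 (mod 4), so quadratic reciprocity gives (1431|7993) = (7993|1431). Reduce: 7993 ≡ 838 (mod 1431). Now have (838|1431).
Factor out 2: 838 = 2·419. Since 1431 ≡ 7 (mod 8), (2|1431) = +1. Now have (419|1431).
Both 419 ≡ 3 and 1431 ≡ 3 (mod 4), so reciprocity gives (419|1431) = -(1431|419). Reduce: 1431 ≡ 174 (mod 419). Now have -(174|419).
Factor out 2: 174 = 2·87. Since 419 ≡ 3 (mod 8), (2|419) = -1. Now have (87|419).
Both 87 ≡ 3 and 419 ≡ 3 (mod 4), so reciprocity gives (87|419) = -(419|87). Reduce: 419 ≡ 71 (mod 87). Now have -(71|87).
Both 71 ≡ 3 and 87 ≡ 3 (mod 4), so reciprocity gives (71|87) = -(87|71). Reduce: 87 ≡ 16 (mod 71). Now have (16|71).
Factor out 2: 16 = 2^4. Since 71 ≡ 7 (mod 8), (2|71) = +1, and (2|71)^4 = +1. Now have (1|71).
(1|71) = 1. Collecting the sign factors: 1.

1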